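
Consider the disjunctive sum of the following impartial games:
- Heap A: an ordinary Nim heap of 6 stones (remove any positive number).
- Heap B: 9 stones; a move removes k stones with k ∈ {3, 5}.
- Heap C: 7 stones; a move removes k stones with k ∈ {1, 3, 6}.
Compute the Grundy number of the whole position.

Heap A is a plain Nim heap of size 6, so its Grundy value is 6.
Build the Grundy sequence for heap B with g(k) = mex{g(k−s) : s ∈ {3, 5}, s ≤ k}:
k:     0  1  2  3  4  5  6  7  8  9
g(k):  0  0  0  1  1  1  2  2  0  0
So g(9) = 0.
Build the Grundy sequence for heap C with g(k) = mex{g(k−s) : s ∈ {1, 3, 6}, s ≤ k}:
k:     0  1  2  3  4  5  6  7
g(k):  0  1  0  1  0  1  2  3
So g(7) = 3.
By the Sprague-Grundy theorem, the Grundy value of a sum of independent games is the XOR of the component values.
Combined value = 6 XOR 0 XOR 3 = 5.

5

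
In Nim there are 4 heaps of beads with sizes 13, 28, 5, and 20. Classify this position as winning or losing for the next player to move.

Losing position

Compute the nim-sum pairwise:
13 ⊕ 28 = 17
17 ⊕ 5 = 20
20 ⊕ 20 = 0
The nim-sum is 0, so this is a P-position: the player to move is in a losing position under optimal play.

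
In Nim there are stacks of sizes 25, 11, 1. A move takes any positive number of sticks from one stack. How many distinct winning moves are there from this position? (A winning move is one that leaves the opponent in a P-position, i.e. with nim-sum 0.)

Write each in binary and XOR column by column:
  11001  (25)
  01011  (11)
  00001  (1)
  -----
  10011  (19)
The overall nim-sum is X = 19. A stack of size p has a winning move iff p XOR X < p (reduce it to p XOR X).
  25: 25 XOR 19 = 10 < 25 — winning move (to 10).
  11: 11 XOR 19 = 24 ≥ 11 — no move.
  1: 1 XOR 19 = 18 ≥ 1 — no move.
That gives 1 winning move.

1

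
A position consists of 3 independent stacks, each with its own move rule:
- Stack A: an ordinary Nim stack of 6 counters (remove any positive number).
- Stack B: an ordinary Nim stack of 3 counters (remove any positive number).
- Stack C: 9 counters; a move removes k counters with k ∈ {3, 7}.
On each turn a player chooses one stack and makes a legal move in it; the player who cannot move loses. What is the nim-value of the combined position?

Stack A is a plain Nim stack of size 6, so its Grundy value is 6.
Stack B is a plain Nim stack of size 3, so its Grundy value is 3.
Build the Grundy sequence for stack C with g(k) = mex{g(k−s) : s ∈ {3, 7}, s ≤ k}:
k:     0  1  2  3  4  5  6  7  8  9
g(k):  0  0  0  1  1  1  0  2  2  1
So g(9) = 1.
By the Sprague-Grundy theorem, the Grundy value of a sum of independent games is the XOR of the component values.
Combined value = 6 ⊕ 3 ⊕ 1 = 4.

4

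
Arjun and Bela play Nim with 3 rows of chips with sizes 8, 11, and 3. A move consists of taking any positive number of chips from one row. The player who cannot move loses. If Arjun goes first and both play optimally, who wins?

Bela wins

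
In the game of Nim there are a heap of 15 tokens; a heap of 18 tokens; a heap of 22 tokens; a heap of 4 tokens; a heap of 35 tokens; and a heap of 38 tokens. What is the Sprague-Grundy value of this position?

Nim-sum: 15 ⊕ 18 ⊕ 22 ⊕ 4 ⊕ 35 ⊕ 38 = 10.

10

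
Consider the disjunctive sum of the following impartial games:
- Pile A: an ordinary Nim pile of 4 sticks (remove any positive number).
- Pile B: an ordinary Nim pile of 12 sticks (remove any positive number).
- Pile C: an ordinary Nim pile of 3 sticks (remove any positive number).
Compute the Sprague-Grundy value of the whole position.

11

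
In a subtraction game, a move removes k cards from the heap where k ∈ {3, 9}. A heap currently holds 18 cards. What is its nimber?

0

Build the Grundy sequence with g(k) = mex{g(k−s) : s ∈ {3, 9}, s ≤ k}:
k:     0  1  2  3  4  5  6  7  8  9 10 11 12 13 14 15 16 17 18
g(k):  0  0  0  1  1  1  0  0  0  1  1  1  0  0  0  1  1  1  0
So g(18) = 0.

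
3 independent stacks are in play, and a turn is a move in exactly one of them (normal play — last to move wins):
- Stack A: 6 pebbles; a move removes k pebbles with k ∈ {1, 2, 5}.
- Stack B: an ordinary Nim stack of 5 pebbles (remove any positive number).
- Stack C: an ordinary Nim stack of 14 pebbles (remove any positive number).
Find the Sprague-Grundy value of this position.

11

Grundy values for stack A (subtraction set {1, 2, 5}):
k:     0  1  2  3  4  5  6
g(k):  0  1  2  0  1  2  0
So g(6) = 0.
Stack B is a plain Nim stack of size 5, so its Grundy value is 5.
Stack C is a plain Nim stack of size 14, so its Grundy value is 14.
The value of a disjunctive sum is the nim-sum of the parts.
Combined value = 0 ⊕ 5 ⊕ 14 = 11.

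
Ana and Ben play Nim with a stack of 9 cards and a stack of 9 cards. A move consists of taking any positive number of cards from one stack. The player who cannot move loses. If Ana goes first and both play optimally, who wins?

Ben wins

Compute the nim-sum pairwise:
9 ⊕ 9 = 0
The nim-sum is 0, so this is a P-position: the player to move is in a losing position under optimal play; Ana is about to move from it and so loses — Ben wins.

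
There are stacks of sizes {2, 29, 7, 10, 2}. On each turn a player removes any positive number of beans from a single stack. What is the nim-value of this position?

In binary:
  00010  (2)
  11101  (29)
  00111  (7)
  01010  (10)
  00010  (2)
  -----
  10000  (16)

16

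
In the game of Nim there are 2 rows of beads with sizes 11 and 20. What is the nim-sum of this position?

31

Compute the nim-sum pairwise:
11 ^ 20 = 31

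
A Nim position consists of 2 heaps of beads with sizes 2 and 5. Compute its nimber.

Write each in binary and XOR column by column:
  010  (2)
  101  (5)
  ---
  111  (7)

7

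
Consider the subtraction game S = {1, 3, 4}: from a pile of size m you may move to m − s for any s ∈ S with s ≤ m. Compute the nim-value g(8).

Grundy values for subtraction set {1, 3, 4}:
k:     0  1  2  3  4  5  6  7  8
g(k):  0  1  0  1  2  3  2  0  1
So g(8) = 1.

1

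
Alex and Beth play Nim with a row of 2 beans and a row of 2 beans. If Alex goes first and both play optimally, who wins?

Nim-sum: 2 XOR 2 = 0.
The nim-sum is 0, so this is a P-position: the player to move is in a losing position under optimal play; Alex is about to move from it and so loses — Beth wins.

Beth wins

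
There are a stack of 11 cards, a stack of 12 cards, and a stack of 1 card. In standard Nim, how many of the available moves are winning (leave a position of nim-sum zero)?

1

Compute the nim-sum pairwise:
11 ⊕ 12 = 7
7 ⊕ 1 = 6
The overall nim-sum is X = 6. A stack of size p has a winning move iff p XOR X < p (reduce it to p XOR X).
  11: 11 XOR 6 = 13 ≥ 11 — no move.
  12: 12 XOR 6 = 10 < 12 — winning move (to 10).
  1: 1 XOR 6 = 7 ≥ 1 — no move.
That gives 1 winning move.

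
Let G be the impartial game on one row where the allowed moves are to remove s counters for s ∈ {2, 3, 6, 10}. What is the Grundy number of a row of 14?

Compute g(0), g(1), … for moves {2, 3, 6, 10}:
g(0) = mex{} = 0
g(1) = mex{} = 0
g(2) = mex{0} = 1
g(3) = mex{0} = 1
g(4) = mex{0,1} = 2
g(5) = mex{1} = 0
g(6) = mex{0,1,2} = 3
g(7) = mex{0,2} = 1
g(8) = mex{0,1,3} = 2
g(9) = mex{1,3} = 0
g(10) = mex{0,1,2} = 3
g(11) = mex{0,2} = 1
g(12) = mex{0,1,3} = 2
g(13) = mex{1,3} = 0
g(14) = mex{1,2} = 0
So g(14) = 0.

0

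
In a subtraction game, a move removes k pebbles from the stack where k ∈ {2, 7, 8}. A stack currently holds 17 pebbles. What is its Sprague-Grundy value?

Compute g(0), g(1), … for moves {2, 7, 8}:
k:     0  1  2  3  4  5  6  7  8  9 10 11 12 13 14 15 16 17
g(k):  0  0  1  1  0  0  1  1  2  2  0  3  1  2  0  0  1  1
So g(17) = 1.

1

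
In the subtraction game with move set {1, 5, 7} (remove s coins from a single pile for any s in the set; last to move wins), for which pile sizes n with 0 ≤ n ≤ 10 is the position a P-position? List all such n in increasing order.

Build the Grundy sequence with g(k) = mex{g(k−s) : s ∈ {1, 5, 7}, s ≤ k}:
k:     0  1  2  3  4  5  6  7  8  9 10
g(k):  0  1  0  1  0  1  0  1  0  1  0
The P-positions (g = 0) in 0..10 are 0, 2, 4, 6, 8, 10.

0, 2, 4, 6, 8, 10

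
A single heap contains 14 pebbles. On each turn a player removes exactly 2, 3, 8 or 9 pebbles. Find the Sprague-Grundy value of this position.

1

Compute g(0), g(1), … for moves {2, 3, 8, 9}:
k:     0  1  2  3  4  5  6  7  8  9 10 11 12 13 14
g(k):  0  0  1  1  2  0  0  1  1  2  2  0  0  1  1
So g(14) = 1.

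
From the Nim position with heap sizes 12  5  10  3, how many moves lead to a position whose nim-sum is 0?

0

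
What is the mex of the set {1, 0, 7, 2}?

3

The values 0, 1, 2 are all present; 3 is the first non-negative integer missing from the set.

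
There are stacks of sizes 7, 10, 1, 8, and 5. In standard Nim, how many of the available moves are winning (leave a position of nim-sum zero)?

3

Compute the nim-sum pairwise:
7 XOR 10 = 13
13 XOR 1 = 12
12 XOR 8 = 4
4 XOR 5 = 1
The overall nim-sum is X = 1. A stack of size p has a winning move iff p XOR X < p (reduce it to p XOR X).
  7: 7 XOR 1 = 6 < 7 — winning move (to 6).
  10: 10 XOR 1 = 11 ≥ 10 — no move.
  1: 1 XOR 1 = 0 < 1 — winning move (to 0).
  8: 8 XOR 1 = 9 ≥ 8 — no move.
  5: 5 XOR 1 = 4 < 5 — winning move (to 4).
That gives 3 winning moves.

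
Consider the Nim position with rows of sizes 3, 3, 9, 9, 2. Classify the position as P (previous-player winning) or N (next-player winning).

N-position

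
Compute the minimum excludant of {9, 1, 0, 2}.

3

The values 0, 1, 2 are all present; 3 is the first non-negative integer missing from the set.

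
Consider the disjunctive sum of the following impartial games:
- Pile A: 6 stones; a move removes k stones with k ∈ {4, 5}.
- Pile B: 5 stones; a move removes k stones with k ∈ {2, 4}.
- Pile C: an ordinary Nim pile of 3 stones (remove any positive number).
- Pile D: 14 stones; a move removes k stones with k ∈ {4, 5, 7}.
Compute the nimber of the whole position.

0

For pile A, compute g(0), g(1), … with moves {4, 5}:
g(0) = mex{} = 0
g(1) = mex{} = 0
g(2) = mex{} = 0
g(3) = mex{} = 0
g(4) = mex{0} = 1
g(5) = mex{0} = 1
g(6) = mex{0} = 1
So g(6) = 1.
Build the Grundy sequence for pile B with g(k) = mex{g(k−s) : s ∈ {2, 4}, s ≤ k}:
g(0) = mex{} = 0
g(1) = mex{} = 0
g(2) = mex{0} = 1
g(3) = mex{0} = 1
g(4) = mex{0,1} = 2
g(5) = mex{0,1} = 2
So g(5) = 2.
Pile C is a plain Nim pile of size 3, so its Grundy value is 3.
Grundy values for pile D (subtraction set {4, 5, 7}):
g(0) = mex{} = 0
g(1) = mex{} = 0
g(2) = mex{} = 0
g(3) = mex{} = 0
g(4) = mex{0} = 1
g(5) = mex{0} = 1
g(6) = mex{0} = 1
g(7) = mex{0} = 1
g(8) = mex{0,1} = 2
g(9) = mex{0,1} = 2
g(10) = mex{0,1} = 2
g(11) = mex{1} = 0
g(12) = mex{1,2} = 0
g(13) = mex{1,2} = 0
g(14) = mex{1,2} = 0
So g(14) = 0.
The value of a disjunctive sum is the nim-sum of the parts.
Combined value = 1 XOR 2 XOR 3 XOR 0 = 0.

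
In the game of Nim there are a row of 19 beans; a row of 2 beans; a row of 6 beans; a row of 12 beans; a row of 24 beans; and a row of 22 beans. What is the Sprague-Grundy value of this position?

In binary:
  10011  (19)
  00010  (2)
  00110  (6)
  01100  (12)
  11000  (24)
  10110  (22)
  -----
  10101  (21)

21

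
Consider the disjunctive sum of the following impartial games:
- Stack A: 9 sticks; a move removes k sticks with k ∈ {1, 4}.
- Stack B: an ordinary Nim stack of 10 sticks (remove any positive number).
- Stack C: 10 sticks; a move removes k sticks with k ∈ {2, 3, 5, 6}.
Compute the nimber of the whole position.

9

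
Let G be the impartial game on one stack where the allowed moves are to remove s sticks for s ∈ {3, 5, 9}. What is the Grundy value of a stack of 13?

Compute g(0), g(1), … for moves {3, 5, 9}:
k:     0  1  2  3  4  5  6  7  8  9 10 11 12 13
g(k):  0  0  0  1  1  1  2  2  0  3  3  1  0  2
So g(13) = 2.

2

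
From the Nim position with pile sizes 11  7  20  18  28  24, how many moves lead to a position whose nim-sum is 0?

3

Compute the nim-sum pairwise:
11 XOR 7 = 12
12 XOR 20 = 24
24 XOR 18 = 10
10 XOR 28 = 22
22 XOR 24 = 14
The overall nim-sum is X = 14. A pile of size p has a winning move iff p XOR X < p (reduce it to p XOR X).
  11: 11 XOR 14 = 5 < 11 — winning move (to 5).
  7: 7 XOR 14 = 9 ≥ 7 — no move.
  20: 20 XOR 14 = 26 ≥ 20 — no move.
  18: 18 XOR 14 = 28 ≥ 18 — no move.
  28: 28 XOR 14 = 18 < 28 — winning move (to 18).
  24: 24 XOR 14 = 22 < 24 — winning move (to 22).
That gives 3 winning moves.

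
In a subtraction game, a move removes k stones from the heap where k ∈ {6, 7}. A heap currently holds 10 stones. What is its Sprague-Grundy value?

Compute g(0), g(1), … for moves {6, 7}:
g(0) = mex{} = 0
g(1) = mex{} = 0
g(2) = mex{} = 0
g(3) = mex{} = 0
g(4) = mex{} = 0
g(5) = mex{} = 0
g(6) = mex{0} = 1
g(7) = mex{0} = 1
g(8) = mex{0} = 1
g(9) = mex{0} = 1
g(10) = mex{0} = 1
So g(10) = 1.

1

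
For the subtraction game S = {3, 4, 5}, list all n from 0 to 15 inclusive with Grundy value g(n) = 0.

0, 1, 2, 8, 9, 10

Build the Grundy sequence with g(k) = mex{g(k−s) : s ∈ {3, 4, 5}, s ≤ k}:
k:     0  1  2  3  4  5  6  7  8  9 10 11 12 13 14 15
g(k):  0  0  0  1  1  1  2  2  0  0  0  1  1  1  2  2
The P-positions (g = 0) in 0..15 are 0, 1, 2, 8, 9, 10.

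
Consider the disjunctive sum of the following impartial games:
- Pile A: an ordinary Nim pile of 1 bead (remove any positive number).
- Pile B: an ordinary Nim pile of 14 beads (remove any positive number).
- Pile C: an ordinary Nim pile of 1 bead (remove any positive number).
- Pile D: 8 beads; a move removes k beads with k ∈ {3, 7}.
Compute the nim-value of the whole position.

12

Pile A is a plain Nim pile of size 1, so its Grundy value is 1.
Pile B is a plain Nim pile of size 14, so its Grundy value is 14.
Pile C is a plain Nim pile of size 1, so its Grundy value is 1.
For pile D, compute g(0), g(1), … with moves {3, 7}:
k:     0  1  2  3  4  5  6  7  8
g(k):  0  0  0  1  1  1  0  2  2
So g(8) = 2.
By the Sprague-Grundy theorem, the Grundy value of a sum of independent games is the XOR of the component values.
Combined value = 1 ⊕ 14 ⊕ 1 ⊕ 2 = 12.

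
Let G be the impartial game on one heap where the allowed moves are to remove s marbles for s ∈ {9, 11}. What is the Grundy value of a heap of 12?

1

Build the Grundy sequence with g(k) = mex{g(k−s) : s ∈ {9, 11}, s ≤ k}:
k:     0  1  2  3  4  5  6  7  8  9 10 11 12
g(k):  0  0  0  0  0  0  0  0  0  1  1  1  1
So g(12) = 1.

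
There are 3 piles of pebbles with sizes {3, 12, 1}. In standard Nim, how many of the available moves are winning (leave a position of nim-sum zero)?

Compute the nim-sum pairwise:
3 XOR 12 = 15
15 XOR 1 = 14
The overall nim-sum is X = 14. A pile of size p has a winning move iff p XOR X < p (reduce it to p XOR X).
  3: 3 XOR 14 = 13 ≥ 3 — no move.
  12: 12 XOR 14 = 2 < 12 — winning move (to 2).
  1: 1 XOR 14 = 15 ≥ 1 — no move.
That gives 1 winning move.

1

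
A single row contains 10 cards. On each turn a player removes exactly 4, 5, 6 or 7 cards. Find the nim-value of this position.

2

Compute g(0), g(1), … for moves {4, 5, 6, 7}:
k:     0  1  2  3  4  5  6  7  8  9 10
g(k):  0  0  0  0  1  1  1  1  2  2  2
So g(10) = 2.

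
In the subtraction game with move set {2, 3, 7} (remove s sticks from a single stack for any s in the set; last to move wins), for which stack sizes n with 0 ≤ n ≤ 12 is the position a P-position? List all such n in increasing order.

Build the Grundy sequence with g(k) = mex{g(k−s) : s ∈ {2, 3, 7}, s ≤ k}:
k:     0  1  2  3  4  5  6  7  8  9 10 11 12
g(k):  0  0  1  1  2  0  0  1  1  2  0  0  1
The P-positions (g = 0) in 0..12 are 0, 1, 5, 6, 10, 11.

0, 1, 5, 6, 10, 11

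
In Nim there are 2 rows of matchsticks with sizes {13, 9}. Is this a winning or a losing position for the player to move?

Winning position

Bitwise XOR of the heap sizes:
  1101  (13)
  1001  (9)
  ----
  0100  (4)
The nim-sum is 4 ≠ 0, so this is an N-position: the player to move can win.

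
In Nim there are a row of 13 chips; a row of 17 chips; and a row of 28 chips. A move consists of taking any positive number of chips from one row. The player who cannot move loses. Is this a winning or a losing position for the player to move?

Losing position

Nim-sum: 13 ⊕ 17 ⊕ 28 = 0.
The nim-sum is 0, so this is a P-position: the player to move is in a losing position under optimal play.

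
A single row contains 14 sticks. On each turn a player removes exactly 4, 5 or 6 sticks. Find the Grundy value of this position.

1

Grundy values for subtraction set {4, 5, 6}:
g(0) = mex{} = 0
g(1) = mex{} = 0
g(2) = mex{} = 0
g(3) = mex{} = 0
g(4) = mex{0} = 1
g(5) = mex{0} = 1
g(6) = mex{0} = 1
g(7) = mex{0} = 1
g(8) = mex{0,1} = 2
g(9) = mex{0,1} = 2
g(10) = mex{1} = 0
g(11) = mex{1} = 0
g(12) = mex{1,2} = 0
g(13) = mex{1,2} = 0
g(14) = mex{0,2} = 1
So g(14) = 1.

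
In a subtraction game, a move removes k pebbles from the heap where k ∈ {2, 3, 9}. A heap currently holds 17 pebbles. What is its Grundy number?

Build the Grundy sequence with g(k) = mex{g(k−s) : s ∈ {2, 3, 9}, s ≤ k}:
k:     0  1  2  3  4  5  6  7  8  9 10 11 12 13 14 15 16 17
g(k):  0  0  1  1  2  0  0  1  1  2  2  0  0  1  1  2  0  0
So g(17) = 0.

0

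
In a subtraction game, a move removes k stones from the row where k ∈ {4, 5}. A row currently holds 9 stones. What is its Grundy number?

Build the Grundy sequence with g(k) = mex{g(k−s) : s ∈ {4, 5}, s ≤ k}:
g(0) = mex{} = 0
g(1) = mex{} = 0
g(2) = mex{} = 0
g(3) = mex{} = 0
g(4) = mex{0} = 1
g(5) = mex{0} = 1
g(6) = mex{0} = 1
g(7) = mex{0} = 1
g(8) = mex{0,1} = 2
g(9) = mex{1} = 0
So g(9) = 0.

0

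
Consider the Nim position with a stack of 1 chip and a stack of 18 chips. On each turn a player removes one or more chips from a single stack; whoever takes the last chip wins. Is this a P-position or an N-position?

N-position

Bitwise XOR of the heap sizes:
  00001  (1)
  10010  (18)
  -----
  10011  (19)
The nim-sum is 19 ≠ 0, so this is an N-position: the player to move can win.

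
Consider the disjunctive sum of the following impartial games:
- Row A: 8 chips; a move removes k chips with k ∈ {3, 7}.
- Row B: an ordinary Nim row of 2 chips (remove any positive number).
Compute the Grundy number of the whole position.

For row A, compute g(0), g(1), … with moves {3, 7}:
k:     0  1  2  3  4  5  6  7  8
g(k):  0  0  0  1  1  1  0  2  2
So g(8) = 2.
Row B is a plain Nim row of size 2, so its Grundy value is 2.
By the Sprague-Grundy theorem, the Grundy value of a sum of independent games is the XOR of the component values.
Combined value = 2 XOR 2 = 0.

0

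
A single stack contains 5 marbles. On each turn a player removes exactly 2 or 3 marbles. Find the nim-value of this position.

Grundy values for subtraction set {2, 3}:
k:     0  1  2  3  4  5
g(k):  0  0  1  1  2  0
So g(5) = 0.

0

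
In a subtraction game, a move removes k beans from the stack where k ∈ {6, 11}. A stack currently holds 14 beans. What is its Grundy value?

Build the Grundy sequence with g(k) = mex{g(k−s) : s ∈ {6, 11}, s ≤ k}:
k:     0  1  2  3  4  5  6  7  8  9 10 11 12 13 14
g(k):  0  0  0  0  0  0  1  1  1  1  1  1  2  2  2
So g(14) = 2.

2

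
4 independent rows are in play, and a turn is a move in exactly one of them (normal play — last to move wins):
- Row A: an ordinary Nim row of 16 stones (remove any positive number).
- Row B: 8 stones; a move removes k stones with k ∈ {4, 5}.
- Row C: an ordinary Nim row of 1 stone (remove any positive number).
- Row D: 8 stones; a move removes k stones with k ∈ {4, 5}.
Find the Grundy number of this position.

Row A is a plain Nim row of size 16, so its Grundy value is 16.
For row B, compute g(0), g(1), … with moves {4, 5}:
g(0) = mex{} = 0
g(1) = mex{} = 0
g(2) = mex{} = 0
g(3) = mex{} = 0
g(4) = mex{0} = 1
g(5) = mex{0} = 1
g(6) = mex{0} = 1
g(7) = mex{0} = 1
g(8) = mex{0,1} = 2
So g(8) = 2.
Row C is a plain Nim row of size 1, so its Grundy value is 1.
Build the Grundy sequence for row D with g(k) = mex{g(k−s) : s ∈ {4, 5}, s ≤ k}:
g(0) = mex{} = 0
g(1) = mex{} = 0
g(2) = mex{} = 0
g(3) = mex{} = 0
g(4) = mex{0} = 1
g(5) = mex{0} = 1
g(6) = mex{0} = 1
g(7) = mex{0} = 1
g(8) = mex{0,1} = 2
So g(8) = 2.
The value of a disjunctive sum is the nim-sum of the parts.
Combined value = 16 XOR 2 XOR 1 XOR 2 = 17.

17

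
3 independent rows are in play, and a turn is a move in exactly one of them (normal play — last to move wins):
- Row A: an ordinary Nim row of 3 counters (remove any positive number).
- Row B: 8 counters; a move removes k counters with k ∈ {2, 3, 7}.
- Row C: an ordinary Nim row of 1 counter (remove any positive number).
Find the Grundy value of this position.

Row A is a plain Nim row of size 3, so its Grundy value is 3.
Grundy values for row B (subtraction set {2, 3, 7}):
g(0) = mex{} = 0
g(1) = mex{} = 0
g(2) = mex{0} = 1
g(3) = mex{0} = 1
g(4) = mex{0,1} = 2
g(5) = mex{1} = 0
g(6) = mex{1,2} = 0
g(7) = mex{0,2} = 1
g(8) = mex{0} = 1
So g(8) = 1.
Row C is a plain Nim row of size 1, so its Grundy value is 1.
By the Sprague-Grundy theorem, the Grundy value of a sum of independent games is the XOR of the component values.
Combined value = 3 XOR 1 XOR 1 = 3.

3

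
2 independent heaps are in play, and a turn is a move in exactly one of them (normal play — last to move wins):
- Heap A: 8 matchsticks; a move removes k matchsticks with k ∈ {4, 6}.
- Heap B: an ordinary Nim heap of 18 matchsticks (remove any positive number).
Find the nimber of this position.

Grundy values for heap A (subtraction set {4, 6}):
g(0) = mex{} = 0
g(1) = mex{} = 0
g(2) = mex{} = 0
g(3) = mex{} = 0
g(4) = mex{0} = 1
g(5) = mex{0} = 1
g(6) = mex{0} = 1
g(7) = mex{0} = 1
g(8) = mex{0,1} = 2
So g(8) = 2.
Heap B is a plain Nim heap of size 18, so its Grundy value is 18.
The value of a disjunctive sum is the nim-sum of the parts.
Combined value = 2 XOR 18 = 16.

16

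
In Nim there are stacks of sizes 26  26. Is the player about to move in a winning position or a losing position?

Losing position

Nim-sum: 26 XOR 26 = 0.
The nim-sum is 0, so this is a P-position: the player to move is in a losing position under optimal play.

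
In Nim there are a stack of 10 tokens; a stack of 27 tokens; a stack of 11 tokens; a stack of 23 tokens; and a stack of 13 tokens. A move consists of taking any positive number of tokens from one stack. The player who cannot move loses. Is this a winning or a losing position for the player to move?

Losing position

In binary:
  01010  (10)
  11011  (27)
  01011  (11)
  10111  (23)
  01101  (13)
  -----
  00000  (0)
The nim-sum is 0, so this is a P-position: the player to move is in a losing position under optimal play.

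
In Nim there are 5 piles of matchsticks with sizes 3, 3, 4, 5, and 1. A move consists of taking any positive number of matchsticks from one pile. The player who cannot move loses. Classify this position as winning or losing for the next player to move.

Nim-sum: 3 ⊕ 3 ⊕ 4 ⊕ 5 ⊕ 1 = 0.
The nim-sum is 0, so this is a P-position: the player to move is in a losing position under optimal play.

Losing position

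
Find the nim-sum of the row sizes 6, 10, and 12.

0

Nim-sum: 6 ^ 10 ^ 12 = 0.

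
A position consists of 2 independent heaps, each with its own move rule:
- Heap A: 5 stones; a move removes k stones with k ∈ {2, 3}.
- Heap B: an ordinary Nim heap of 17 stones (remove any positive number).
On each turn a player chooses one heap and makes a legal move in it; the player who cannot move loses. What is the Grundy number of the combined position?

17

Grundy values for heap A (subtraction set {2, 3}):
g(0) = mex{} = 0
g(1) = mex{} = 0
g(2) = mex{0} = 1
g(3) = mex{0} = 1
g(4) = mex{0,1} = 2
g(5) = mex{1} = 0
So g(5) = 0.
Heap B is a plain Nim heap of size 17, so its Grundy value is 17.
By the Sprague-Grundy theorem, the Grundy value of a sum of independent games is the XOR of the component values.
Combined value = 0 XOR 17 = 17.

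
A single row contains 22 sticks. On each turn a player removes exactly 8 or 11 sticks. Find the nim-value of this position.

0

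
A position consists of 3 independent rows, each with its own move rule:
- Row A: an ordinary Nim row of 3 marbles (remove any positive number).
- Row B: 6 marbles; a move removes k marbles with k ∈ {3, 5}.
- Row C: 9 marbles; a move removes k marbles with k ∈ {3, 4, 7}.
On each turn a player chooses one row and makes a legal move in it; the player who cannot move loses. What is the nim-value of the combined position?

2

Row A is a plain Nim row of size 3, so its Grundy value is 3.
Build the Grundy sequence for row B with g(k) = mex{g(k−s) : s ∈ {3, 5}, s ≤ k}:
g(0) = mex{} = 0
g(1) = mex{} = 0
g(2) = mex{} = 0
g(3) = mex{0} = 1
g(4) = mex{0} = 1
g(5) = mex{0} = 1
g(6) = mex{0,1} = 2
So g(6) = 2.
For row C, compute g(0), g(1), … with moves {3, 4, 7}:
g(0) = mex{} = 0
g(1) = mex{} = 0
g(2) = mex{} = 0
g(3) = mex{0} = 1
g(4) = mex{0} = 1
g(5) = mex{0} = 1
g(6) = mex{0,1} = 2
g(7) = mex{0,1} = 2
g(8) = mex{0,1} = 2
g(9) = mex{0,1,2} = 3
So g(9) = 3.
By the Sprague-Grundy theorem, the Grundy value of a sum of independent games is the XOR of the component values.
Combined value = 3 ⊕ 2 ⊕ 3 = 2.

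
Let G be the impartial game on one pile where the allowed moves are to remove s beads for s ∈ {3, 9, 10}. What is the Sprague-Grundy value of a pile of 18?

2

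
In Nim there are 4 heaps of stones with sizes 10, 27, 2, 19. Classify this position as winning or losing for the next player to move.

Losing position

Compute the nim-sum pairwise:
10 ^ 27 = 17
17 ^ 2 = 19
19 ^ 19 = 0
The nim-sum is 0, so this is a P-position: the player to move is in a losing position under optimal play.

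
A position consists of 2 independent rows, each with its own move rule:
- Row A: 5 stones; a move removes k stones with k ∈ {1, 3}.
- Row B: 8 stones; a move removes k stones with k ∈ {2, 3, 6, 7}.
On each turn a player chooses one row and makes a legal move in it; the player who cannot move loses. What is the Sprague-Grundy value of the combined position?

For row A, compute g(0), g(1), … with moves {1, 3}:
g(0) = mex{} = 0
g(1) = mex{0} = 1
g(2) = mex{1} = 0
g(3) = mex{0} = 1
g(4) = mex{1} = 0
g(5) = mex{0} = 1
So g(5) = 1.
Grundy values for row B (subtraction set {2, 3, 6, 7}):
g(0) = mex{} = 0
g(1) = mex{} = 0
g(2) = mex{0} = 1
g(3) = mex{0} = 1
g(4) = mex{0,1} = 2
g(5) = mex{1} = 0
g(6) = mex{0,1,2} = 3
g(7) = mex{0,2} = 1
g(8) = mex{0,1,3} = 2
So g(8) = 2.
The value of a disjunctive sum is the nim-sum of the parts.
Combined value = 1 ⊕ 2 = 3.

3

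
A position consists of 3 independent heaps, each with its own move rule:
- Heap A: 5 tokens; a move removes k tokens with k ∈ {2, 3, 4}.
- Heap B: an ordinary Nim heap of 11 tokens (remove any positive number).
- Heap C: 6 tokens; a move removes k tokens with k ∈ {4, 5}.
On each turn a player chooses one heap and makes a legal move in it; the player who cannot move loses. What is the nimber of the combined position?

Build the Grundy sequence for heap A with g(k) = mex{g(k−s) : s ∈ {2, 3, 4}, s ≤ k}:
k:     0  1  2  3  4  5
g(k):  0  0  1  1  2  2
So g(5) = 2.
Heap B is a plain Nim heap of size 11, so its Grundy value is 11.
For heap C, compute g(0), g(1), … with moves {4, 5}:
g(0) = mex{} = 0
g(1) = mex{} = 0
g(2) = mex{} = 0
g(3) = mex{} = 0
g(4) = mex{0} = 1
g(5) = mex{0} = 1
g(6) = mex{0} = 1
So g(6) = 1.
By the Sprague-Grundy theorem, the Grundy value of a sum of independent games is the XOR of the component values.
Combined value = 2 XOR 11 XOR 1 = 8.

8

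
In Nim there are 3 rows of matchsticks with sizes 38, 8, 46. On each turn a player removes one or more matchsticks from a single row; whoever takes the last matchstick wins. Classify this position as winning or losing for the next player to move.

Compute the nim-sum pairwise:
38 XOR 8 = 46
46 XOR 46 = 0
The nim-sum is 0, so this is a P-position: the player to move is in a losing position under optimal play.

Losing position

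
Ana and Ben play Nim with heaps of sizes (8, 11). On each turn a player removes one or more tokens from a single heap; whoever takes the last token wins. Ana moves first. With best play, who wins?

Ana wins

Compute the nim-sum pairwise:
8 ⊕ 11 = 3
The nim-sum is 3 ≠ 0, so this is an N-position: the player to move can win; Ana has a winning move.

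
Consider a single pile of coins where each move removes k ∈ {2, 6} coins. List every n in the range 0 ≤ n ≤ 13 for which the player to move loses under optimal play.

0, 1, 4, 5, 8, 9, 12, 13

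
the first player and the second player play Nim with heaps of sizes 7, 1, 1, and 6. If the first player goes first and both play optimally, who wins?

the first player wins

Nim-sum: 7 ^ 1 ^ 1 ^ 6 = 1.
The nim-sum is 1 ≠ 0, so this is an N-position: the player to move can win; the first player has a winning move.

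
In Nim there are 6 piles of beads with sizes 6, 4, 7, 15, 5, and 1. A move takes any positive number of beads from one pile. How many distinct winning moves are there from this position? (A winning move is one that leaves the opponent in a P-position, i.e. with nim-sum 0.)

1

Nim-sum: 6 XOR 4 XOR 7 XOR 15 XOR 5 XOR 1 = 14.
The overall nim-sum is X = 14. A pile of size p has a winning move iff p XOR X < p (reduce it to p XOR X).
  6: 6 XOR 14 = 8 ≥ 6 — no move.
  4: 4 XOR 14 = 10 ≥ 4 — no move.
  7: 7 XOR 14 = 9 ≥ 7 — no move.
  15: 15 XOR 14 = 1 < 15 — winning move (to 1).
  5: 5 XOR 14 = 11 ≥ 5 — no move.
  1: 1 XOR 14 = 15 ≥ 1 — no move.
That gives 1 winning move.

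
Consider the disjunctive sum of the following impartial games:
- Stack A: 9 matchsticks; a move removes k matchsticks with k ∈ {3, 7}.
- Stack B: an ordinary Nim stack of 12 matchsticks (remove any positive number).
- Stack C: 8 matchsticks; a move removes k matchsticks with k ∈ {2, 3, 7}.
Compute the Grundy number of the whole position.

12

Build the Grundy sequence for stack A with g(k) = mex{g(k−s) : s ∈ {3, 7}, s ≤ k}:
k:     0  1  2  3  4  5  6  7  8  9
g(k):  0  0  0  1  1  1  0  2  2  1
So g(9) = 1.
Stack B is a plain Nim stack of size 12, so its Grundy value is 12.
Grundy values for stack C (subtraction set {2, 3, 7}):
k:     0  1  2  3  4  5  6  7  8
g(k):  0  0  1  1  2  0  0  1  1
So g(8) = 1.
By the Sprague-Grundy theorem, the Grundy value of a sum of independent games is the XOR of the component values.
Combined value = 1 XOR 12 XOR 1 = 12.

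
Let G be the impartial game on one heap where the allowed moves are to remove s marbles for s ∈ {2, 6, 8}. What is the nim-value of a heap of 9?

2

Compute g(0), g(1), … for moves {2, 6, 8}:
k:     0  1  2  3  4  5  6  7  8  9
g(k):  0  0  1  1  0  0  1  1  2  2
So g(9) = 2.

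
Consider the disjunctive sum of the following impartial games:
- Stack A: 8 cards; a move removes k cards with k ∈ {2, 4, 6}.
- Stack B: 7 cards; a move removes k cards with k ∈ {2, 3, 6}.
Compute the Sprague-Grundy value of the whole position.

Build the Grundy sequence for stack A with g(k) = mex{g(k−s) : s ∈ {2, 4, 6}, s ≤ k}:
g(0) = mex{} = 0
g(1) = mex{} = 0
g(2) = mex{0} = 1
g(3) = mex{0} = 1
g(4) = mex{0,1} = 2
g(5) = mex{0,1} = 2
g(6) = mex{0,1,2} = 3
g(7) = mex{0,1,2} = 3
g(8) = mex{1,2,3} = 0
So g(8) = 0.
Build the Grundy sequence for stack B with g(k) = mex{g(k−s) : s ∈ {2, 3, 6}, s ≤ k}:
k:     0  1  2  3  4  5  6  7
g(k):  0  0  1  1  2  0  3  1
So g(7) = 1.
The value of a disjunctive sum is the nim-sum of the parts.
Combined value = 0 XOR 1 = 1.

1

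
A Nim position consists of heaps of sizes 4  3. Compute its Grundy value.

7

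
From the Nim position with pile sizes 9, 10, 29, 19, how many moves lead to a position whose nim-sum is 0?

3

Compute the nim-sum pairwise:
9 XOR 10 = 3
3 XOR 29 = 30
30 XOR 19 = 13
The overall nim-sum is X = 13. A pile of size p has a winning move iff p XOR X < p (reduce it to p XOR X).
  9: 9 XOR 13 = 4 < 9 — winning move (to 4).
  10: 10 XOR 13 = 7 < 10 — winning move (to 7).
  29: 29 XOR 13 = 16 < 29 — winning move (to 16).
  19: 19 XOR 13 = 30 ≥ 19 — no move.
That gives 3 winning moves.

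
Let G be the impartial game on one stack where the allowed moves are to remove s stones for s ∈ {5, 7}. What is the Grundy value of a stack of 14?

Compute g(0), g(1), … for moves {5, 7}:
g(0) = mex{} = 0
g(1) = mex{} = 0
g(2) = mex{} = 0
g(3) = mex{} = 0
g(4) = mex{} = 0
g(5) = mex{0} = 1
g(6) = mex{0} = 1
g(7) = mex{0} = 1
g(8) = mex{0} = 1
g(9) = mex{0} = 1
g(10) = mex{0,1} = 2
g(11) = mex{0,1} = 2
g(12) = mex{1} = 0
g(13) = mex{1} = 0
g(14) = mex{1} = 0
So g(14) = 0.

0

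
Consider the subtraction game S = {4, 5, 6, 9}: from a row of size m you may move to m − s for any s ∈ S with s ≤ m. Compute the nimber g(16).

Grundy values for subtraction set {4, 5, 6, 9}:
k:     0  1  2  3  4  5  6  7  8  9 10 11 12 13 14 15 16
g(k):  0  0  0  0  1  1  1  1  2  2  2  2  3  0  0  0  0
So g(16) = 0.

0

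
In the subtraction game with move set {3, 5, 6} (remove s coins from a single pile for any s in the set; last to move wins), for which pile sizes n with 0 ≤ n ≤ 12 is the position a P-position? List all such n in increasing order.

0, 1, 2, 9, 10, 11

Compute g(0), g(1), … for moves {3, 5, 6}:
k:     0  1  2  3  4  5  6  7  8  9 10 11 12
g(k):  0  0  0  1  1  1  2  2  2  0  0  0  1
The P-positions (g = 0) in 0..12 are 0, 1, 2, 9, 10, 11.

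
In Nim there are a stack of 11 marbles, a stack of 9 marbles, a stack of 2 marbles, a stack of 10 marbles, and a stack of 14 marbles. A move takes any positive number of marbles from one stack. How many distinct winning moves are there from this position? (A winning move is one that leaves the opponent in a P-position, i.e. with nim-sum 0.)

1

Write each in binary and XOR column by column:
  1011  (11)
  1001  (9)
  0010  (2)
  1010  (10)
  1110  (14)
  ----
  0100  (4)
The overall nim-sum is X = 4. A stack of size p has a winning move iff p XOR X < p (reduce it to p XOR X).
  11: 11 XOR 4 = 15 ≥ 11 — no move.
  9: 9 XOR 4 = 13 ≥ 9 — no move.
  2: 2 XOR 4 = 6 ≥ 2 — no move.
  10: 10 XOR 4 = 14 ≥ 10 — no move.
  14: 14 XOR 4 = 10 < 14 — winning move (to 10).
That gives 1 winning move.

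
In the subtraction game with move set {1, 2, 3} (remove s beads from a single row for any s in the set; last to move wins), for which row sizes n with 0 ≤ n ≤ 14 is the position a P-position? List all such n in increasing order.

0, 4, 8, 12

Build the Grundy sequence with g(k) = mex{g(k−s) : s ∈ {1, 2, 3}, s ≤ k}:
k:     0  1  2  3  4  5  6  7  8  9 10 11 12 13 14
g(k):  0  1  2  3  0  1  2  3  0  1  2  3  0  1  2
The P-positions (g = 0) in 0..14 are 0, 4, 8, 12.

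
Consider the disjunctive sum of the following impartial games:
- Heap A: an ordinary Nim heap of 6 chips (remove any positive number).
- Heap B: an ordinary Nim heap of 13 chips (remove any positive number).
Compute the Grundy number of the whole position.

Heap A is a plain Nim heap of size 6, so its Grundy value is 6.
Heap B is a plain Nim heap of size 13, so its Grundy value is 13.
The value of a disjunctive sum is the nim-sum of the parts.
Combined value = 6 XOR 13 = 11.

11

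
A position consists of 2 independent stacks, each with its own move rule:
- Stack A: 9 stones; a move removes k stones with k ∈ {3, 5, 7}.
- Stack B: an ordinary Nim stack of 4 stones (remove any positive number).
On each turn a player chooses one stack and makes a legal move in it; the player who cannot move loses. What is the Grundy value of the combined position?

7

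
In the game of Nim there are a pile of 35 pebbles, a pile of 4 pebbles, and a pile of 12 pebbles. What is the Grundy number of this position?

43

Nim-sum: 35 ^ 4 ^ 12 = 43.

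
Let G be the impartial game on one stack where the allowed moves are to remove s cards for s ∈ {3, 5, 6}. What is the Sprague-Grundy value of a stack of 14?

1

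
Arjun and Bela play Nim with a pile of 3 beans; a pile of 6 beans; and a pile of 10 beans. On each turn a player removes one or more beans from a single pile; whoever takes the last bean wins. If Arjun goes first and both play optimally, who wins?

Arjun wins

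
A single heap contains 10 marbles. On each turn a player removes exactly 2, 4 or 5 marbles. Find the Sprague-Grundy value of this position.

1

Compute g(0), g(1), … for moves {2, 4, 5}:
k:     0  1  2  3  4  5  6  7  8  9 10
g(k):  0  0  1  1  2  2  3  0  0  1  1
So g(10) = 1.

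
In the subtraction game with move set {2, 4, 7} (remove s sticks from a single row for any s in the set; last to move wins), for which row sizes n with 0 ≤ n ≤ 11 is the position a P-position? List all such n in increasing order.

Grundy values for subtraction set {2, 4, 7}:
g(0) = mex{} = 0
g(1) = mex{} = 0
g(2) = mex{0} = 1
g(3) = mex{0} = 1
g(4) = mex{0,1} = 2
g(5) = mex{0,1} = 2
g(6) = mex{1,2} = 0
g(7) = mex{0,1,2} = 3
g(8) = mex{0,2} = 1
g(9) = mex{1,2,3} = 0
g(10) = mex{0,1} = 2
g(11) = mex{0,2,3} = 1
The P-positions (g = 0) in 0..11 are 0, 1, 6, 9.

0, 1, 6, 9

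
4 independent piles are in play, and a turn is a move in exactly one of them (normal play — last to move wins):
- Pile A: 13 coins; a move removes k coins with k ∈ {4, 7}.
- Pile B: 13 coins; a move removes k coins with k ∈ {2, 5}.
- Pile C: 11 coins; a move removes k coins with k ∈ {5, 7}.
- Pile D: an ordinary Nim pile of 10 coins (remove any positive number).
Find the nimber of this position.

For pile A, compute g(0), g(1), … with moves {4, 7}:
g(0) = mex{} = 0
g(1) = mex{} = 0
g(2) = mex{} = 0
g(3) = mex{} = 0
g(4) = mex{0} = 1
g(5) = mex{0} = 1
g(6) = mex{0} = 1
g(7) = mex{0} = 1
g(8) = mex{0,1} = 2
g(9) = mex{0,1} = 2
g(10) = mex{0,1} = 2
g(11) = mex{1} = 0
g(12) = mex{1,2} = 0
g(13) = mex{1,2} = 0
So g(13) = 0.
Grundy values for pile B (subtraction set {2, 5}):
g(0) = mex{} = 0
g(1) = mex{} = 0
g(2) = mex{0} = 1
g(3) = mex{0} = 1
g(4) = mex{1} = 0
g(5) = mex{0,1} = 2
g(6) = mex{0} = 1
g(7) = mex{1,2} = 0
g(8) = mex{1} = 0
g(9) = mex{0} = 1
g(10) = mex{0,2} = 1
g(11) = mex{1} = 0
g(12) = mex{0,1} = 2
g(13) = mex{0} = 1
So g(13) = 1.
For pile C, compute g(0), g(1), … with moves {5, 7}:
g(0) = mex{} = 0
g(1) = mex{} = 0
g(2) = mex{} = 0
g(3) = mex{} = 0
g(4) = mex{} = 0
g(5) = mex{0} = 1
g(6) = mex{0} = 1
g(7) = mex{0} = 1
g(8) = mex{0} = 1
g(9) = mex{0} = 1
g(10) = mex{0,1} = 2
g(11) = mex{0,1} = 2
So g(11) = 2.
Pile D is a plain Nim pile of size 10, so its Grundy value is 10.
The value of a disjunctive sum is the nim-sum of the parts.
Combined value = 0 XOR 1 XOR 2 XOR 10 = 9.

9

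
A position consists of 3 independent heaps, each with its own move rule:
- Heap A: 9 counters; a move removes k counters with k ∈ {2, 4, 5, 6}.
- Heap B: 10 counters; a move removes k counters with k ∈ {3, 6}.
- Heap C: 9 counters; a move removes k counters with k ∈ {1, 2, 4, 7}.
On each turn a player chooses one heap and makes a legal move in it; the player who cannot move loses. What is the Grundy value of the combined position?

0

Build the Grundy sequence for heap A with g(k) = mex{g(k−s) : s ∈ {2, 4, 5, 6}, s ≤ k}:
g(0) = mex{} = 0
g(1) = mex{} = 0
g(2) = mex{0} = 1
g(3) = mex{0} = 1
g(4) = mex{0,1} = 2
g(5) = mex{0,1} = 2
g(6) = mex{0,1,2} = 3
g(7) = mex{0,1,2} = 3
g(8) = mex{1,2,3} = 0
g(9) = mex{1,2,3} = 0
So g(9) = 0.
Build the Grundy sequence for heap B with g(k) = mex{g(k−s) : s ∈ {3, 6}, s ≤ k}:
k:     0  1  2  3  4  5  6  7  8  9 10
g(k):  0  0  0  1  1  1  2  2  2  0  0
So g(10) = 0.
Grundy values for heap C (subtraction set {1, 2, 4, 7}):
k:     0  1  2  3  4  5  6  7  8  9
g(k):  0  1  2  0  1  2  0  1  2  0
So g(9) = 0.
The value of a disjunctive sum is the nim-sum of the parts.
Combined value = 0 XOR 0 XOR 0 = 0.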